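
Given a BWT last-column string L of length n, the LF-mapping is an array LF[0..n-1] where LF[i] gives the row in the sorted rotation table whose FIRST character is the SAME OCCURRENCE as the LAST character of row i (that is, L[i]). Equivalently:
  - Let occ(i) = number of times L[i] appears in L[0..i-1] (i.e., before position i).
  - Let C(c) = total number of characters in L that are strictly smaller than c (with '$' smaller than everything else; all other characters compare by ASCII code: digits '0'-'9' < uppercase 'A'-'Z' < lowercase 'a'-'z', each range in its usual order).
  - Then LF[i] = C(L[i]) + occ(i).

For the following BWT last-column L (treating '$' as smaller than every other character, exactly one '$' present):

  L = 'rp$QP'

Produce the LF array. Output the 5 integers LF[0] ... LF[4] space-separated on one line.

Answer: 4 3 0 2 1

Derivation:
Char counts: '$':1, 'P':1, 'Q':1, 'p':1, 'r':1
C (first-col start): C('$')=0, C('P')=1, C('Q')=2, C('p')=3, C('r')=4
L[0]='r': occ=0, LF[0]=C('r')+0=4+0=4
L[1]='p': occ=0, LF[1]=C('p')+0=3+0=3
L[2]='$': occ=0, LF[2]=C('$')+0=0+0=0
L[3]='Q': occ=0, LF[3]=C('Q')+0=2+0=2
L[4]='P': occ=0, LF[4]=C('P')+0=1+0=1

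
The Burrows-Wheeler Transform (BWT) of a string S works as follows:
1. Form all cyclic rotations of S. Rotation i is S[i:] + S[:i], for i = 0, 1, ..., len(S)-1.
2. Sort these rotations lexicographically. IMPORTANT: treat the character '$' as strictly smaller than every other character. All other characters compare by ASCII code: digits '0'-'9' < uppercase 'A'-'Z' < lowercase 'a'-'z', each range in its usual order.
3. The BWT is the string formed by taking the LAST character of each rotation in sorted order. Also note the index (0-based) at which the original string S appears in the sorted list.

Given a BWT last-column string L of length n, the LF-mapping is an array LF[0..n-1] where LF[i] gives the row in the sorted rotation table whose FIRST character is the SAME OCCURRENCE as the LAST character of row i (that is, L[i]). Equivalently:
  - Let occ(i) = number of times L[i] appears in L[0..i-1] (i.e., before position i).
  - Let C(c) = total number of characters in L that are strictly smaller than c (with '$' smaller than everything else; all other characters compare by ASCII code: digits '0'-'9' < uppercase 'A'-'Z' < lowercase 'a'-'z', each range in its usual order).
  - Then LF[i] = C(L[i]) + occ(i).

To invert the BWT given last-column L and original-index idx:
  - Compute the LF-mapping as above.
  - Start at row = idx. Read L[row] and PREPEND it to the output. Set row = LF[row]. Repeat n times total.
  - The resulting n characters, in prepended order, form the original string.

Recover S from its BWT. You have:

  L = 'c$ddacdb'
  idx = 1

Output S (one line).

LF mapping: 3 0 5 6 1 4 7 2
Walk LF starting at row 1, prepending L[row]:
  step 1: row=1, L[1]='$', prepend. Next row=LF[1]=0
  step 2: row=0, L[0]='c', prepend. Next row=LF[0]=3
  step 3: row=3, L[3]='d', prepend. Next row=LF[3]=6
  step 4: row=6, L[6]='d', prepend. Next row=LF[6]=7
  step 5: row=7, L[7]='b', prepend. Next row=LF[7]=2
  step 6: row=2, L[2]='d', prepend. Next row=LF[2]=5
  step 7: row=5, L[5]='c', prepend. Next row=LF[5]=4
  step 8: row=4, L[4]='a', prepend. Next row=LF[4]=1
Reversed output: acdbddc$

Answer: acdbddc$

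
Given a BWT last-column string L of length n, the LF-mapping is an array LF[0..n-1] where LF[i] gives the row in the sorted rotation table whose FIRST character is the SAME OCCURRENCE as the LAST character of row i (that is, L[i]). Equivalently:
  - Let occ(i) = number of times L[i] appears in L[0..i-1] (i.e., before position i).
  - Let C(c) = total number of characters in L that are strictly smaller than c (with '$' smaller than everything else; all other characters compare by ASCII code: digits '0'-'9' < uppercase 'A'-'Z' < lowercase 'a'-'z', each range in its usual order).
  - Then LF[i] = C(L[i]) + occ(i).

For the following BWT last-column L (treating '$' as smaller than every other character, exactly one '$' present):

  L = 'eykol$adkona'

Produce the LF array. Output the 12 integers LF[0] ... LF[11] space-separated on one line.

Answer: 4 11 5 9 7 0 1 3 6 10 8 2

Derivation:
Char counts: '$':1, 'a':2, 'd':1, 'e':1, 'k':2, 'l':1, 'n':1, 'o':2, 'y':1
C (first-col start): C('$')=0, C('a')=1, C('d')=3, C('e')=4, C('k')=5, C('l')=7, C('n')=8, C('o')=9, C('y')=11
L[0]='e': occ=0, LF[0]=C('e')+0=4+0=4
L[1]='y': occ=0, LF[1]=C('y')+0=11+0=11
L[2]='k': occ=0, LF[2]=C('k')+0=5+0=5
L[3]='o': occ=0, LF[3]=C('o')+0=9+0=9
L[4]='l': occ=0, LF[4]=C('l')+0=7+0=7
L[5]='$': occ=0, LF[5]=C('$')+0=0+0=0
L[6]='a': occ=0, LF[6]=C('a')+0=1+0=1
L[7]='d': occ=0, LF[7]=C('d')+0=3+0=3
L[8]='k': occ=1, LF[8]=C('k')+1=5+1=6
L[9]='o': occ=1, LF[9]=C('o')+1=9+1=10
L[10]='n': occ=0, LF[10]=C('n')+0=8+0=8
L[11]='a': occ=1, LF[11]=C('a')+1=1+1=2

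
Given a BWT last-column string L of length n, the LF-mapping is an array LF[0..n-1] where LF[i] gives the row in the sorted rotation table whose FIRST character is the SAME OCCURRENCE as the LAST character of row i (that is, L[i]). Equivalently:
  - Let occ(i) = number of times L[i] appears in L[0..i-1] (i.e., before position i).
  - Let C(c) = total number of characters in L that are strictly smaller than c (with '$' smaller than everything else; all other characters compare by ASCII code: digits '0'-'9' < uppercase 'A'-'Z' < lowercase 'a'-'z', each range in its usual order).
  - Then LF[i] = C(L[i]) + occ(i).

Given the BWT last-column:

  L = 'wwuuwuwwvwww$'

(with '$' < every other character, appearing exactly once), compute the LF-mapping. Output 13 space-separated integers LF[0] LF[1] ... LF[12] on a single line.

Char counts: '$':1, 'u':3, 'v':1, 'w':8
C (first-col start): C('$')=0, C('u')=1, C('v')=4, C('w')=5
L[0]='w': occ=0, LF[0]=C('w')+0=5+0=5
L[1]='w': occ=1, LF[1]=C('w')+1=5+1=6
L[2]='u': occ=0, LF[2]=C('u')+0=1+0=1
L[3]='u': occ=1, LF[3]=C('u')+1=1+1=2
L[4]='w': occ=2, LF[4]=C('w')+2=5+2=7
L[5]='u': occ=2, LF[5]=C('u')+2=1+2=3
L[6]='w': occ=3, LF[6]=C('w')+3=5+3=8
L[7]='w': occ=4, LF[7]=C('w')+4=5+4=9
L[8]='v': occ=0, LF[8]=C('v')+0=4+0=4
L[9]='w': occ=5, LF[9]=C('w')+5=5+5=10
L[10]='w': occ=6, LF[10]=C('w')+6=5+6=11
L[11]='w': occ=7, LF[11]=C('w')+7=5+7=12
L[12]='$': occ=0, LF[12]=C('$')+0=0+0=0

Answer: 5 6 1 2 7 3 8 9 4 10 11 12 0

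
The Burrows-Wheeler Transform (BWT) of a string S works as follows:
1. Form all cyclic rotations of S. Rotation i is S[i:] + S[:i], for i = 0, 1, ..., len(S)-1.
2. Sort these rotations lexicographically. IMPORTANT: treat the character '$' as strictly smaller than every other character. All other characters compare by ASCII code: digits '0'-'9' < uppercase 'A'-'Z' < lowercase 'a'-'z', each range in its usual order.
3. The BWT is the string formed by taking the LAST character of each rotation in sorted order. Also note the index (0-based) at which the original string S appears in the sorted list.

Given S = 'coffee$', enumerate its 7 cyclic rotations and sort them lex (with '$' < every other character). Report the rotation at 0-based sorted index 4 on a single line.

Answer: fee$cof

Derivation:
All 7 rotations (rotation i = S[i:]+S[:i]):
  rot[0] = coffee$
  rot[1] = offee$c
  rot[2] = ffee$co
  rot[3] = fee$cof
  rot[4] = ee$coff
  rot[5] = e$coffe
  rot[6] = $coffee
Sorted (with $ < everything):
  sorted[0] = $coffee
  sorted[1] = coffee$
  sorted[2] = e$coffe
  sorted[3] = ee$coff
  sorted[4] = fee$cof
  sorted[5] = ffee$co
  sorted[6] = offee$c
sorted[4] = fee$cof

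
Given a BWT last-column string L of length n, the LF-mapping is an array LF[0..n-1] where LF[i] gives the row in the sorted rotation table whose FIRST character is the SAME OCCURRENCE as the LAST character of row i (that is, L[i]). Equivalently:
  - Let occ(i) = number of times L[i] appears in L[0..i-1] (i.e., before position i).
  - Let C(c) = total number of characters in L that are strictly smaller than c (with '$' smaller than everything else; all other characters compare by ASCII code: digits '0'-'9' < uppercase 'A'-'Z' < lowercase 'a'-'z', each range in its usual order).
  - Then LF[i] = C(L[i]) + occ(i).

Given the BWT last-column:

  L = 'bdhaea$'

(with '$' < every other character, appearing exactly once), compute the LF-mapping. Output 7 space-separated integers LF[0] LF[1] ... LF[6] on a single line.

Char counts: '$':1, 'a':2, 'b':1, 'd':1, 'e':1, 'h':1
C (first-col start): C('$')=0, C('a')=1, C('b')=3, C('d')=4, C('e')=5, C('h')=6
L[0]='b': occ=0, LF[0]=C('b')+0=3+0=3
L[1]='d': occ=0, LF[1]=C('d')+0=4+0=4
L[2]='h': occ=0, LF[2]=C('h')+0=6+0=6
L[3]='a': occ=0, LF[3]=C('a')+0=1+0=1
L[4]='e': occ=0, LF[4]=C('e')+0=5+0=5
L[5]='a': occ=1, LF[5]=C('a')+1=1+1=2
L[6]='$': occ=0, LF[6]=C('$')+0=0+0=0

Answer: 3 4 6 1 5 2 0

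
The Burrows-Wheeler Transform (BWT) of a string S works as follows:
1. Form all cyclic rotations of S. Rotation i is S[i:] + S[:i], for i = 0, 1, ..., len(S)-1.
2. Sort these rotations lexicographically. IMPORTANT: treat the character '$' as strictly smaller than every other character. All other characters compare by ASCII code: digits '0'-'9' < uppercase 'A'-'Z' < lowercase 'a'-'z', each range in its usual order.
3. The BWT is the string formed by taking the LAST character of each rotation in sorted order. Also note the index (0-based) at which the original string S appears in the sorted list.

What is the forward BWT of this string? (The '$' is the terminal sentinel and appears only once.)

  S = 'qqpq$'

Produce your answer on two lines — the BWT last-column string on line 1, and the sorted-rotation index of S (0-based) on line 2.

All 5 rotations (rotation i = S[i:]+S[:i]):
  rot[0] = qqpq$
  rot[1] = qpq$q
  rot[2] = pq$qq
  rot[3] = q$qqp
  rot[4] = $qqpq
Sorted (with $ < everything):
  sorted[0] = $qqpq  (last char: 'q')
  sorted[1] = pq$qq  (last char: 'q')
  sorted[2] = q$qqp  (last char: 'p')
  sorted[3] = qpq$q  (last char: 'q')
  sorted[4] = qqpq$  (last char: '$')
Last column: qqpq$
Original string S is at sorted index 4

Answer: qqpq$
4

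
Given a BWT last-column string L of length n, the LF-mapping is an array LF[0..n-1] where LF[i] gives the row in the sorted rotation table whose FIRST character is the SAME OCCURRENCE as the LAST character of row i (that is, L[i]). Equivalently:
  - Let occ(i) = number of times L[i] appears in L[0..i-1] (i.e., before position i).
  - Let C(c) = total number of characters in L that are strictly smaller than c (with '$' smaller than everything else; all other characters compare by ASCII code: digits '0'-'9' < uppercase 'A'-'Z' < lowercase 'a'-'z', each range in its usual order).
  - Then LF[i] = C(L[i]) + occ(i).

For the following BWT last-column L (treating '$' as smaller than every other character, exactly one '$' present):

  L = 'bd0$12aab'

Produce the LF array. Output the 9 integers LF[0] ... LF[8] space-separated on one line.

Answer: 6 8 1 0 2 3 4 5 7

Derivation:
Char counts: '$':1, '0':1, '1':1, '2':1, 'a':2, 'b':2, 'd':1
C (first-col start): C('$')=0, C('0')=1, C('1')=2, C('2')=3, C('a')=4, C('b')=6, C('d')=8
L[0]='b': occ=0, LF[0]=C('b')+0=6+0=6
L[1]='d': occ=0, LF[1]=C('d')+0=8+0=8
L[2]='0': occ=0, LF[2]=C('0')+0=1+0=1
L[3]='$': occ=0, LF[3]=C('$')+0=0+0=0
L[4]='1': occ=0, LF[4]=C('1')+0=2+0=2
L[5]='2': occ=0, LF[5]=C('2')+0=3+0=3
L[6]='a': occ=0, LF[6]=C('a')+0=4+0=4
L[7]='a': occ=1, LF[7]=C('a')+1=4+1=5
L[8]='b': occ=1, LF[8]=C('b')+1=6+1=7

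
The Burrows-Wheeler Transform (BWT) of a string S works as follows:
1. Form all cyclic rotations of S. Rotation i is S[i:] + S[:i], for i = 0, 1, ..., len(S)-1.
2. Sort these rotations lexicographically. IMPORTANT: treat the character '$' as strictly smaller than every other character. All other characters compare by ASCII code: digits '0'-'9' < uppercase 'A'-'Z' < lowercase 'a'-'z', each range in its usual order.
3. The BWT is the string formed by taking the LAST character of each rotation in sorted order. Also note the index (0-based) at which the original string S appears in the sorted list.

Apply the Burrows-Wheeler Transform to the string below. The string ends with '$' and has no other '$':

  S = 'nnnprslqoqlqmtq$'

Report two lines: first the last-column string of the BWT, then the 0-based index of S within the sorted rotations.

Answer: qqsq$nnqntollprm
4

Derivation:
All 16 rotations (rotation i = S[i:]+S[:i]):
  rot[0] = nnnprslqoqlqmtq$
  rot[1] = nnprslqoqlqmtq$n
  rot[2] = nprslqoqlqmtq$nn
  rot[3] = prslqoqlqmtq$nnn
  rot[4] = rslqoqlqmtq$nnnp
  rot[5] = slqoqlqmtq$nnnpr
  rot[6] = lqoqlqmtq$nnnprs
  rot[7] = qoqlqmtq$nnnprsl
  rot[8] = oqlqmtq$nnnprslq
  rot[9] = qlqmtq$nnnprslqo
  rot[10] = lqmtq$nnnprslqoq
  rot[11] = qmtq$nnnprslqoql
  rot[12] = mtq$nnnprslqoqlq
  rot[13] = tq$nnnprslqoqlqm
  rot[14] = q$nnnprslqoqlqmt
  rot[15] = $nnnprslqoqlqmtq
Sorted (with $ < everything):
  sorted[0] = $nnnprslqoqlqmtq  (last char: 'q')
  sorted[1] = lqmtq$nnnprslqoq  (last char: 'q')
  sorted[2] = lqoqlqmtq$nnnprs  (last char: 's')
  sorted[3] = mtq$nnnprslqoqlq  (last char: 'q')
  sorted[4] = nnnprslqoqlqmtq$  (last char: '$')
  sorted[5] = nnprslqoqlqmtq$n  (last char: 'n')
  sorted[6] = nprslqoqlqmtq$nn  (last char: 'n')
  sorted[7] = oqlqmtq$nnnprslq  (last char: 'q')
  sorted[8] = prslqoqlqmtq$nnn  (last char: 'n')
  sorted[9] = q$nnnprslqoqlqmt  (last char: 't')
  sorted[10] = qlqmtq$nnnprslqo  (last char: 'o')
  sorted[11] = qmtq$nnnprslqoql  (last char: 'l')
  sorted[12] = qoqlqmtq$nnnprsl  (last char: 'l')
  sorted[13] = rslqoqlqmtq$nnnp  (last char: 'p')
  sorted[14] = slqoqlqmtq$nnnpr  (last char: 'r')
  sorted[15] = tq$nnnprslqoqlqm  (last char: 'm')
Last column: qqsq$nnqntollprm
Original string S is at sorted index 4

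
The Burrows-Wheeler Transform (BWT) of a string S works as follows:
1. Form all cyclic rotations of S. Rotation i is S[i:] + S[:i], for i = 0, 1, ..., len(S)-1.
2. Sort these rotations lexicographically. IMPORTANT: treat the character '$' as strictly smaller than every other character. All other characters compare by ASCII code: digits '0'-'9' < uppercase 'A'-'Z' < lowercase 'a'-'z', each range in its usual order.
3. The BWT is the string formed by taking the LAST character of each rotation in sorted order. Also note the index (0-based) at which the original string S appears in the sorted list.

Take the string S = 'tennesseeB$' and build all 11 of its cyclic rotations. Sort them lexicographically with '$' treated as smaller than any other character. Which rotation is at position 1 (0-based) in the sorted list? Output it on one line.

Answer: B$tennessee

Derivation:
All 11 rotations (rotation i = S[i:]+S[:i]):
  rot[0] = tennesseeB$
  rot[1] = ennesseeB$t
  rot[2] = nnesseeB$te
  rot[3] = nesseeB$ten
  rot[4] = esseeB$tenn
  rot[5] = sseeB$tenne
  rot[6] = seeB$tennes
  rot[7] = eeB$tenness
  rot[8] = eB$tennesse
  rot[9] = B$tennessee
  rot[10] = $tennesseeB
Sorted (with $ < everything):
  sorted[0] = $tennesseeB
  sorted[1] = B$tennessee
  sorted[2] = eB$tennesse
  sorted[3] = eeB$tenness
  sorted[4] = ennesseeB$t
  sorted[5] = esseeB$tenn
  sorted[6] = nesseeB$ten
  sorted[7] = nnesseeB$te
  sorted[8] = seeB$tennes
  sorted[9] = sseeB$tenne
  sorted[10] = tennesseeB$
sorted[1] = B$tennessee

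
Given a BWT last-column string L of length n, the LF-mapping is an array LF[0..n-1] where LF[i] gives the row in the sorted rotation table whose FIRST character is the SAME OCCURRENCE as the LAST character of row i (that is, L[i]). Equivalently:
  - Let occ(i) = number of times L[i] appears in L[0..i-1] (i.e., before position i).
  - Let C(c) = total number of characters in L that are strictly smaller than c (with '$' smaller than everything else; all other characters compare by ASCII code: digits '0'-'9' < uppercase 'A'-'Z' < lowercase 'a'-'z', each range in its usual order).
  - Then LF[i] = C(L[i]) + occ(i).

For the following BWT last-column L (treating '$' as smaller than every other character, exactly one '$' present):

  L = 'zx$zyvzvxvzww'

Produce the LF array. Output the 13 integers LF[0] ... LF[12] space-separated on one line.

Answer: 9 6 0 10 8 1 11 2 7 3 12 4 5

Derivation:
Char counts: '$':1, 'v':3, 'w':2, 'x':2, 'y':1, 'z':4
C (first-col start): C('$')=0, C('v')=1, C('w')=4, C('x')=6, C('y')=8, C('z')=9
L[0]='z': occ=0, LF[0]=C('z')+0=9+0=9
L[1]='x': occ=0, LF[1]=C('x')+0=6+0=6
L[2]='$': occ=0, LF[2]=C('$')+0=0+0=0
L[3]='z': occ=1, LF[3]=C('z')+1=9+1=10
L[4]='y': occ=0, LF[4]=C('y')+0=8+0=8
L[5]='v': occ=0, LF[5]=C('v')+0=1+0=1
L[6]='z': occ=2, LF[6]=C('z')+2=9+2=11
L[7]='v': occ=1, LF[7]=C('v')+1=1+1=2
L[8]='x': occ=1, LF[8]=C('x')+1=6+1=7
L[9]='v': occ=2, LF[9]=C('v')+2=1+2=3
L[10]='z': occ=3, LF[10]=C('z')+3=9+3=12
L[11]='w': occ=0, LF[11]=C('w')+0=4+0=4
L[12]='w': occ=1, LF[12]=C('w')+1=4+1=5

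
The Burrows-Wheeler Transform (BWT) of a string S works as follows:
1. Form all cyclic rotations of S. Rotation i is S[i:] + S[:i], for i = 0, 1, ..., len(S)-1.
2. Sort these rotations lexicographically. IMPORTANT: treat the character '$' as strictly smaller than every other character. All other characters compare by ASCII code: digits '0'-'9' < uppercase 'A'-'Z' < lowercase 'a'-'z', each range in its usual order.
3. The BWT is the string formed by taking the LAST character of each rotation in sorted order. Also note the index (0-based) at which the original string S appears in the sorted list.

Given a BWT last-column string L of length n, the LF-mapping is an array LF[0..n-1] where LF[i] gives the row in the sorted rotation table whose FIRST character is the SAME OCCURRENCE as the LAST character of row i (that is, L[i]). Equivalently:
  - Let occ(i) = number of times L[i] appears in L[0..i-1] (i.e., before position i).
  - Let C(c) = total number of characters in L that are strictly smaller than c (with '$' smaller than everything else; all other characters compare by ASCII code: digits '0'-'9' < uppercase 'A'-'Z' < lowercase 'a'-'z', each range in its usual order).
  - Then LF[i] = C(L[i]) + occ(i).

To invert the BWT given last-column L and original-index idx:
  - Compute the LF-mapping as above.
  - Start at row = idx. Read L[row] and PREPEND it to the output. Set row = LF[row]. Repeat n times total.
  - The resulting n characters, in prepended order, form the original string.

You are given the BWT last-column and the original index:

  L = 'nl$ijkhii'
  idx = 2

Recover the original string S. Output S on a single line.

Answer: iilhkjin$

Derivation:
LF mapping: 8 7 0 2 5 6 1 3 4
Walk LF starting at row 2, prepending L[row]:
  step 1: row=2, L[2]='$', prepend. Next row=LF[2]=0
  step 2: row=0, L[0]='n', prepend. Next row=LF[0]=8
  step 3: row=8, L[8]='i', prepend. Next row=LF[8]=4
  step 4: row=4, L[4]='j', prepend. Next row=LF[4]=5
  step 5: row=5, L[5]='k', prepend. Next row=LF[5]=6
  step 6: row=6, L[6]='h', prepend. Next row=LF[6]=1
  step 7: row=1, L[1]='l', prepend. Next row=LF[1]=7
  step 8: row=7, L[7]='i', prepend. Next row=LF[7]=3
  step 9: row=3, L[3]='i', prepend. Next row=LF[3]=2
Reversed output: iilhkjin$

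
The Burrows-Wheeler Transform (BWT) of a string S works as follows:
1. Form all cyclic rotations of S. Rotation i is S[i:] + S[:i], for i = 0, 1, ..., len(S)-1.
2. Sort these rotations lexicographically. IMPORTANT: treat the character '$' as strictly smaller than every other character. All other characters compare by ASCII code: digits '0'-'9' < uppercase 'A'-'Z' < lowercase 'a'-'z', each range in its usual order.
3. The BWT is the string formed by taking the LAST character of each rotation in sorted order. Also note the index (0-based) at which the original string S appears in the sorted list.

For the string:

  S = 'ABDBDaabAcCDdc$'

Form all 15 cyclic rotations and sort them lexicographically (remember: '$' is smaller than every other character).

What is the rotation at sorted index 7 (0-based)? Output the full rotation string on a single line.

Answer: DaabAcCDdc$ABDB

Derivation:
All 15 rotations (rotation i = S[i:]+S[:i]):
  rot[0] = ABDBDaabAcCDdc$
  rot[1] = BDBDaabAcCDdc$A
  rot[2] = DBDaabAcCDdc$AB
  rot[3] = BDaabAcCDdc$ABD
  rot[4] = DaabAcCDdc$ABDB
  rot[5] = aabAcCDdc$ABDBD
  rot[6] = abAcCDdc$ABDBDa
  rot[7] = bAcCDdc$ABDBDaa
  rot[8] = AcCDdc$ABDBDaab
  rot[9] = cCDdc$ABDBDaabA
  rot[10] = CDdc$ABDBDaabAc
  rot[11] = Ddc$ABDBDaabAcC
  rot[12] = dc$ABDBDaabAcCD
  rot[13] = c$ABDBDaabAcCDd
  rot[14] = $ABDBDaabAcCDdc
Sorted (with $ < everything):
  sorted[0] = $ABDBDaabAcCDdc
  sorted[1] = ABDBDaabAcCDdc$
  sorted[2] = AcCDdc$ABDBDaab
  sorted[3] = BDBDaabAcCDdc$A
  sorted[4] = BDaabAcCDdc$ABD
  sorted[5] = CDdc$ABDBDaabAc
  sorted[6] = DBDaabAcCDdc$AB
  sorted[7] = DaabAcCDdc$ABDB
  sorted[8] = Ddc$ABDBDaabAcC
  sorted[9] = aabAcCDdc$ABDBD
  sorted[10] = abAcCDdc$ABDBDa
  sorted[11] = bAcCDdc$ABDBDaa
  sorted[12] = c$ABDBDaabAcCDd
  sorted[13] = cCDdc$ABDBDaabA
  sorted[14] = dc$ABDBDaabAcCD
sorted[7] = DaabAcCDdc$ABDB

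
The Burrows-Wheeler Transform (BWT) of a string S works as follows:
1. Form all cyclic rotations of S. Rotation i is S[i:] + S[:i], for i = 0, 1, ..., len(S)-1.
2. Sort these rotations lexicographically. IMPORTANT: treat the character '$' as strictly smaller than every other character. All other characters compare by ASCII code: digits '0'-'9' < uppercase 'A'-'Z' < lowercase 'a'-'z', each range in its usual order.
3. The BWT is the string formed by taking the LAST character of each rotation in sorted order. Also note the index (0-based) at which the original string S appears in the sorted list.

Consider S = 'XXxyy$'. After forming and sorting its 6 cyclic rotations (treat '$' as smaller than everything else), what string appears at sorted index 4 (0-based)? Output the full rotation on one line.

All 6 rotations (rotation i = S[i:]+S[:i]):
  rot[0] = XXxyy$
  rot[1] = Xxyy$X
  rot[2] = xyy$XX
  rot[3] = yy$XXx
  rot[4] = y$XXxy
  rot[5] = $XXxyy
Sorted (with $ < everything):
  sorted[0] = $XXxyy
  sorted[1] = XXxyy$
  sorted[2] = Xxyy$X
  sorted[3] = xyy$XX
  sorted[4] = y$XXxy
  sorted[5] = yy$XXx
sorted[4] = y$XXxy

Answer: y$XXxy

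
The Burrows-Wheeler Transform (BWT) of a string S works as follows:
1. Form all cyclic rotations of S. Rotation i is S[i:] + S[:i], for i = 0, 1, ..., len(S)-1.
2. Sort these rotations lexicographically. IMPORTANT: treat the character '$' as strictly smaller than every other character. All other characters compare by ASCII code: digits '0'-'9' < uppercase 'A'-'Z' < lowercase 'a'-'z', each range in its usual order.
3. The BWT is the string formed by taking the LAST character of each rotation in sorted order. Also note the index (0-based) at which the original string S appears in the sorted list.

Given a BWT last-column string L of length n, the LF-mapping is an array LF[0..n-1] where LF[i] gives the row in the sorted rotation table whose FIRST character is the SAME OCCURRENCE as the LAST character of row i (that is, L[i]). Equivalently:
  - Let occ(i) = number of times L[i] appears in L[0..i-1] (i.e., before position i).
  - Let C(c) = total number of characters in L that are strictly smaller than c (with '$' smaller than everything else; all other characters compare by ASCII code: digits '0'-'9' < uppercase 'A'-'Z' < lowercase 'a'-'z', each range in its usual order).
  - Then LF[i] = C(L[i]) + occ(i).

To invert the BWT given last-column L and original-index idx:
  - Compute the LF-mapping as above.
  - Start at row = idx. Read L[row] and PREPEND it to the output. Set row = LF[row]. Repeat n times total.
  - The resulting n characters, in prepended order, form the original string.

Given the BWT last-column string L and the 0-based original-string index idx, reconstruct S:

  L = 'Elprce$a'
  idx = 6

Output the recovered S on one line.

Answer: parcelE$

Derivation:
LF mapping: 1 5 6 7 3 4 0 2
Walk LF starting at row 6, prepending L[row]:
  step 1: row=6, L[6]='$', prepend. Next row=LF[6]=0
  step 2: row=0, L[0]='E', prepend. Next row=LF[0]=1
  step 3: row=1, L[1]='l', prepend. Next row=LF[1]=5
  step 4: row=5, L[5]='e', prepend. Next row=LF[5]=4
  step 5: row=4, L[4]='c', prepend. Next row=LF[4]=3
  step 6: row=3, L[3]='r', prepend. Next row=LF[3]=7
  step 7: row=7, L[7]='a', prepend. Next row=LF[7]=2
  step 8: row=2, L[2]='p', prepend. Next row=LF[2]=6
Reversed output: parcelE$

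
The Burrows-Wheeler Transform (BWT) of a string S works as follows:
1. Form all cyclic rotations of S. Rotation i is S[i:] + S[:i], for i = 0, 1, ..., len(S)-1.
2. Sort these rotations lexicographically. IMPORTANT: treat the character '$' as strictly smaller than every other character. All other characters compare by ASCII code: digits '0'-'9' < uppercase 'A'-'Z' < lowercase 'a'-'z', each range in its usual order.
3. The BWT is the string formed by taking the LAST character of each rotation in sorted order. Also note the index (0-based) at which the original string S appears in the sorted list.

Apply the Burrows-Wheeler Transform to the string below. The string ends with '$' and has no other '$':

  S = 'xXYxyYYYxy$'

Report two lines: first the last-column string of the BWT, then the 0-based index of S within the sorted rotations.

All 11 rotations (rotation i = S[i:]+S[:i]):
  rot[0] = xXYxyYYYxy$
  rot[1] = XYxyYYYxy$x
  rot[2] = YxyYYYxy$xX
  rot[3] = xyYYYxy$xXY
  rot[4] = yYYYxy$xXYx
  rot[5] = YYYxy$xXYxy
  rot[6] = YYxy$xXYxyY
  rot[7] = Yxy$xXYxyYY
  rot[8] = xy$xXYxyYYY
  rot[9] = y$xXYxyYYYx
  rot[10] = $xXYxyYYYxy
Sorted (with $ < everything):
  sorted[0] = $xXYxyYYYxy  (last char: 'y')
  sorted[1] = XYxyYYYxy$x  (last char: 'x')
  sorted[2] = YYYxy$xXYxy  (last char: 'y')
  sorted[3] = YYxy$xXYxyY  (last char: 'Y')
  sorted[4] = Yxy$xXYxyYY  (last char: 'Y')
  sorted[5] = YxyYYYxy$xX  (last char: 'X')
  sorted[6] = xXYxyYYYxy$  (last char: '$')
  sorted[7] = xy$xXYxyYYY  (last char: 'Y')
  sorted[8] = xyYYYxy$xXY  (last char: 'Y')
  sorted[9] = y$xXYxyYYYx  (last char: 'x')
  sorted[10] = yYYYxy$xXYx  (last char: 'x')
Last column: yxyYYX$YYxx
Original string S is at sorted index 6

Answer: yxyYYX$YYxx
6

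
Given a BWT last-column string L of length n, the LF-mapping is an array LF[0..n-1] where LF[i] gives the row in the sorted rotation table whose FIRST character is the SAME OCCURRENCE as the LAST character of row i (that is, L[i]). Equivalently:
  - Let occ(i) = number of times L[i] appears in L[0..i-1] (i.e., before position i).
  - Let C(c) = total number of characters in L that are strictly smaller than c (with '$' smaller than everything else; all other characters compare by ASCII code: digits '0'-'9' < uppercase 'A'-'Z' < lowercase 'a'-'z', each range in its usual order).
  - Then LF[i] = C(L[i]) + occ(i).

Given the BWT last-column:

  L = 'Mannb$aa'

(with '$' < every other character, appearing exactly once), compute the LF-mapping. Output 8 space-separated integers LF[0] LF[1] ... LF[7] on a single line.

Answer: 1 2 6 7 5 0 3 4

Derivation:
Char counts: '$':1, 'M':1, 'a':3, 'b':1, 'n':2
C (first-col start): C('$')=0, C('M')=1, C('a')=2, C('b')=5, C('n')=6
L[0]='M': occ=0, LF[0]=C('M')+0=1+0=1
L[1]='a': occ=0, LF[1]=C('a')+0=2+0=2
L[2]='n': occ=0, LF[2]=C('n')+0=6+0=6
L[3]='n': occ=1, LF[3]=C('n')+1=6+1=7
L[4]='b': occ=0, LF[4]=C('b')+0=5+0=5
L[5]='$': occ=0, LF[5]=C('$')+0=0+0=0
L[6]='a': occ=1, LF[6]=C('a')+1=2+1=3
L[7]='a': occ=2, LF[7]=C('a')+2=2+2=4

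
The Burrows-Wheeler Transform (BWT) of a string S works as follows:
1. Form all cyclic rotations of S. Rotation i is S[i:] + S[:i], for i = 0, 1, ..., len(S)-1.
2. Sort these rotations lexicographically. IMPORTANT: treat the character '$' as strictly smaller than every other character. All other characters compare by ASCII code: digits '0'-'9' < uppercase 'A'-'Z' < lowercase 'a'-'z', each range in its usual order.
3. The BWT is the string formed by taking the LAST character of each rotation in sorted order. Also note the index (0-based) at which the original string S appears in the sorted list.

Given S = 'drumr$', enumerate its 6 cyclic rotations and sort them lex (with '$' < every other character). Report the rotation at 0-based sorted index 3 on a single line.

Answer: r$drum

Derivation:
All 6 rotations (rotation i = S[i:]+S[:i]):
  rot[0] = drumr$
  rot[1] = rumr$d
  rot[2] = umr$dr
  rot[3] = mr$dru
  rot[4] = r$drum
  rot[5] = $drumr
Sorted (with $ < everything):
  sorted[0] = $drumr
  sorted[1] = drumr$
  sorted[2] = mr$dru
  sorted[3] = r$drum
  sorted[4] = rumr$d
  sorted[5] = umr$dr
sorted[3] = r$drum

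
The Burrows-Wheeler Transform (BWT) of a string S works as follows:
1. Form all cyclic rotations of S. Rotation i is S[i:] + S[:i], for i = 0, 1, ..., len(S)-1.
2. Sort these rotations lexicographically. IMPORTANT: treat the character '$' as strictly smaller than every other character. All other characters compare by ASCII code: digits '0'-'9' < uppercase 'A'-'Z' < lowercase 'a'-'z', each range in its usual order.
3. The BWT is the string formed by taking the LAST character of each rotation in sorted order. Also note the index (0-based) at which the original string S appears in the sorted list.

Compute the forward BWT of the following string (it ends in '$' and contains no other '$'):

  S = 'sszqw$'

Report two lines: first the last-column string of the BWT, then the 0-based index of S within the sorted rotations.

Answer: wz$sqs
2

Derivation:
All 6 rotations (rotation i = S[i:]+S[:i]):
  rot[0] = sszqw$
  rot[1] = szqw$s
  rot[2] = zqw$ss
  rot[3] = qw$ssz
  rot[4] = w$sszq
  rot[5] = $sszqw
Sorted (with $ < everything):
  sorted[0] = $sszqw  (last char: 'w')
  sorted[1] = qw$ssz  (last char: 'z')
  sorted[2] = sszqw$  (last char: '$')
  sorted[3] = szqw$s  (last char: 's')
  sorted[4] = w$sszq  (last char: 'q')
  sorted[5] = zqw$ss  (last char: 's')
Last column: wz$sqs
Original string S is at sorted index 2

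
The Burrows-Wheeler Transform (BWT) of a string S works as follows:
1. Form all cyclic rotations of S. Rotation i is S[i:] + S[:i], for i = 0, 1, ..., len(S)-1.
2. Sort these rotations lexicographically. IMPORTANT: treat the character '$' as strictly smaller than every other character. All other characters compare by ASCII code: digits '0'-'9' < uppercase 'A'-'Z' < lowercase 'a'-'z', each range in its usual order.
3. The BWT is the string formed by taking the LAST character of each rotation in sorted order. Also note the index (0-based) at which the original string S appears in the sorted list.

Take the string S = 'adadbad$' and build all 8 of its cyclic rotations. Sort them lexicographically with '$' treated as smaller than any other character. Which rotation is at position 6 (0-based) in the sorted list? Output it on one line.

Answer: dadbad$a

Derivation:
All 8 rotations (rotation i = S[i:]+S[:i]):
  rot[0] = adadbad$
  rot[1] = dadbad$a
  rot[2] = adbad$ad
  rot[3] = dbad$ada
  rot[4] = bad$adad
  rot[5] = ad$adadb
  rot[6] = d$adadba
  rot[7] = $adadbad
Sorted (with $ < everything):
  sorted[0] = $adadbad
  sorted[1] = ad$adadb
  sorted[2] = adadbad$
  sorted[3] = adbad$ad
  sorted[4] = bad$adad
  sorted[5] = d$adadba
  sorted[6] = dadbad$a
  sorted[7] = dbad$ada
sorted[6] = dadbad$a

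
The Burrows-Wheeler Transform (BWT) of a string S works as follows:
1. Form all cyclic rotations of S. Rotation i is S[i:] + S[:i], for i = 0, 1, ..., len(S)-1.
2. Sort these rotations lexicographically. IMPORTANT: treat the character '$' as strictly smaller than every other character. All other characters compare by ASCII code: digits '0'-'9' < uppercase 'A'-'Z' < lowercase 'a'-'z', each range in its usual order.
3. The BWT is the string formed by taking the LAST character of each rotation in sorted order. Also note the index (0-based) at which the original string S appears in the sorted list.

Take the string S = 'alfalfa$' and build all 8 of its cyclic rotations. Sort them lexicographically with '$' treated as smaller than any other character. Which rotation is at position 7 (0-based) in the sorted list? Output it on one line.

Answer: lfalfa$a

Derivation:
All 8 rotations (rotation i = S[i:]+S[:i]):
  rot[0] = alfalfa$
  rot[1] = lfalfa$a
  rot[2] = falfa$al
  rot[3] = alfa$alf
  rot[4] = lfa$alfa
  rot[5] = fa$alfal
  rot[6] = a$alfalf
  rot[7] = $alfalfa
Sorted (with $ < everything):
  sorted[0] = $alfalfa
  sorted[1] = a$alfalf
  sorted[2] = alfa$alf
  sorted[3] = alfalfa$
  sorted[4] = fa$alfal
  sorted[5] = falfa$al
  sorted[6] = lfa$alfa
  sorted[7] = lfalfa$a
sorted[7] = lfalfa$a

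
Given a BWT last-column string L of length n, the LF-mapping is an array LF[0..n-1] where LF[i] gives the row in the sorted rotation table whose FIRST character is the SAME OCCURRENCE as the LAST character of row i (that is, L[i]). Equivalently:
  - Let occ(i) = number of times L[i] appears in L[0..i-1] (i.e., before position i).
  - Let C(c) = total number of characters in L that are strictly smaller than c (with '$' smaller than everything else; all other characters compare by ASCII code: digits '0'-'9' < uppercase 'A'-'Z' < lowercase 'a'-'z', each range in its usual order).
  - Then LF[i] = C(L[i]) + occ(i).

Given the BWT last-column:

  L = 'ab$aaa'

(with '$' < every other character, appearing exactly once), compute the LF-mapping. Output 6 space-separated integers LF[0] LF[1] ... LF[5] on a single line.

Answer: 1 5 0 2 3 4

Derivation:
Char counts: '$':1, 'a':4, 'b':1
C (first-col start): C('$')=0, C('a')=1, C('b')=5
L[0]='a': occ=0, LF[0]=C('a')+0=1+0=1
L[1]='b': occ=0, LF[1]=C('b')+0=5+0=5
L[2]='$': occ=0, LF[2]=C('$')+0=0+0=0
L[3]='a': occ=1, LF[3]=C('a')+1=1+1=2
L[4]='a': occ=2, LF[4]=C('a')+2=1+2=3
L[5]='a': occ=3, LF[5]=C('a')+3=1+3=4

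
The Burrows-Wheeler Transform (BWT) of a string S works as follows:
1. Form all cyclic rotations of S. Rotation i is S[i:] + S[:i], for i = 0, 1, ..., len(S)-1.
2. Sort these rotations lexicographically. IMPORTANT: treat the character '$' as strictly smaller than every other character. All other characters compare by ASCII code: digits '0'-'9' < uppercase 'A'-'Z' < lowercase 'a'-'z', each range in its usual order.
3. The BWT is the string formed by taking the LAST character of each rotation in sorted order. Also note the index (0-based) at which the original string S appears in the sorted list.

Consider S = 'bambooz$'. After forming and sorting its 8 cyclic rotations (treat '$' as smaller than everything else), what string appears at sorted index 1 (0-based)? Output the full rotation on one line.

All 8 rotations (rotation i = S[i:]+S[:i]):
  rot[0] = bambooz$
  rot[1] = ambooz$b
  rot[2] = mbooz$ba
  rot[3] = booz$bam
  rot[4] = ooz$bamb
  rot[5] = oz$bambo
  rot[6] = z$bamboo
  rot[7] = $bambooz
Sorted (with $ < everything):
  sorted[0] = $bambooz
  sorted[1] = ambooz$b
  sorted[2] = bambooz$
  sorted[3] = booz$bam
  sorted[4] = mbooz$ba
  sorted[5] = ooz$bamb
  sorted[6] = oz$bambo
  sorted[7] = z$bamboo
sorted[1] = ambooz$b

Answer: ambooz$b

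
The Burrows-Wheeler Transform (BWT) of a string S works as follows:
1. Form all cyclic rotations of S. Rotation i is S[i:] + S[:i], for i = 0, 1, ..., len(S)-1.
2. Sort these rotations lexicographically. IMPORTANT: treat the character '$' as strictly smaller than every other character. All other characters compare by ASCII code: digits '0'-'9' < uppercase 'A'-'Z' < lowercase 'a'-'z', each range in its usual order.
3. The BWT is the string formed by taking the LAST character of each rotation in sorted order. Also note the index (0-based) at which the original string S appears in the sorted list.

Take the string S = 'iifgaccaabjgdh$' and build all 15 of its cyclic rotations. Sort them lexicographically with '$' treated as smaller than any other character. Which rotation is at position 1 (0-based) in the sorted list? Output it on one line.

All 15 rotations (rotation i = S[i:]+S[:i]):
  rot[0] = iifgaccaabjgdh$
  rot[1] = ifgaccaabjgdh$i
  rot[2] = fgaccaabjgdh$ii
  rot[3] = gaccaabjgdh$iif
  rot[4] = accaabjgdh$iifg
  rot[5] = ccaabjgdh$iifga
  rot[6] = caabjgdh$iifgac
  rot[7] = aabjgdh$iifgacc
  rot[8] = abjgdh$iifgacca
  rot[9] = bjgdh$iifgaccaa
  rot[10] = jgdh$iifgaccaab
  rot[11] = gdh$iifgaccaabj
  rot[12] = dh$iifgaccaabjg
  rot[13] = h$iifgaccaabjgd
  rot[14] = $iifgaccaabjgdh
Sorted (with $ < everything):
  sorted[0] = $iifgaccaabjgdh
  sorted[1] = aabjgdh$iifgacc
  sorted[2] = abjgdh$iifgacca
  sorted[3] = accaabjgdh$iifg
  sorted[4] = bjgdh$iifgaccaa
  sorted[5] = caabjgdh$iifgac
  sorted[6] = ccaabjgdh$iifga
  sorted[7] = dh$iifgaccaabjg
  sorted[8] = fgaccaabjgdh$ii
  sorted[9] = gaccaabjgdh$iif
  sorted[10] = gdh$iifgaccaabj
  sorted[11] = h$iifgaccaabjgd
  sorted[12] = ifgaccaabjgdh$i
  sorted[13] = iifgaccaabjgdh$
  sorted[14] = jgdh$iifgaccaab
sorted[1] = aabjgdh$iifgacc

Answer: aabjgdh$iifgacc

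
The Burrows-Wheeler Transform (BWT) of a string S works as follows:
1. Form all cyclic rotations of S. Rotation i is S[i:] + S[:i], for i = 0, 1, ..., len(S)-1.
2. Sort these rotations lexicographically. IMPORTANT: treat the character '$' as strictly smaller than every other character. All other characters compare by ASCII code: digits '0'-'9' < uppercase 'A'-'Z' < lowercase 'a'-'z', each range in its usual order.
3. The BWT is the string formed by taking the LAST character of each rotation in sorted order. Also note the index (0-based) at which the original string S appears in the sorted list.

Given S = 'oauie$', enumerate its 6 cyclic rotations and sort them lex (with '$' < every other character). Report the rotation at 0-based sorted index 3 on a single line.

Answer: ie$oau

Derivation:
All 6 rotations (rotation i = S[i:]+S[:i]):
  rot[0] = oauie$
  rot[1] = auie$o
  rot[2] = uie$oa
  rot[3] = ie$oau
  rot[4] = e$oaui
  rot[5] = $oauie
Sorted (with $ < everything):
  sorted[0] = $oauie
  sorted[1] = auie$o
  sorted[2] = e$oaui
  sorted[3] = ie$oau
  sorted[4] = oauie$
  sorted[5] = uie$oa
sorted[3] = ie$oau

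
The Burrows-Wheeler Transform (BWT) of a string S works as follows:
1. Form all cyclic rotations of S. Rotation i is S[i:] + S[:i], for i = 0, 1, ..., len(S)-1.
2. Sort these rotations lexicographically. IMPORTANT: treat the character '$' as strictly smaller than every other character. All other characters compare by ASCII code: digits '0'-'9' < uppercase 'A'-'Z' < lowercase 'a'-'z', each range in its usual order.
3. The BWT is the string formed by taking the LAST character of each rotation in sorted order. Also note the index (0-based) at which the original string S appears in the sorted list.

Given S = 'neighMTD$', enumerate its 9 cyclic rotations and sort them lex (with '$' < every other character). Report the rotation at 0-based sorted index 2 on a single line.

Answer: MTD$neigh

Derivation:
All 9 rotations (rotation i = S[i:]+S[:i]):
  rot[0] = neighMTD$
  rot[1] = eighMTD$n
  rot[2] = ighMTD$ne
  rot[3] = ghMTD$nei
  rot[4] = hMTD$neig
  rot[5] = MTD$neigh
  rot[6] = TD$neighM
  rot[7] = D$neighMT
  rot[8] = $neighMTD
Sorted (with $ < everything):
  sorted[0] = $neighMTD
  sorted[1] = D$neighMT
  sorted[2] = MTD$neigh
  sorted[3] = TD$neighM
  sorted[4] = eighMTD$n
  sorted[5] = ghMTD$nei
  sorted[6] = hMTD$neig
  sorted[7] = ighMTD$ne
  sorted[8] = neighMTD$
sorted[2] = MTD$neigh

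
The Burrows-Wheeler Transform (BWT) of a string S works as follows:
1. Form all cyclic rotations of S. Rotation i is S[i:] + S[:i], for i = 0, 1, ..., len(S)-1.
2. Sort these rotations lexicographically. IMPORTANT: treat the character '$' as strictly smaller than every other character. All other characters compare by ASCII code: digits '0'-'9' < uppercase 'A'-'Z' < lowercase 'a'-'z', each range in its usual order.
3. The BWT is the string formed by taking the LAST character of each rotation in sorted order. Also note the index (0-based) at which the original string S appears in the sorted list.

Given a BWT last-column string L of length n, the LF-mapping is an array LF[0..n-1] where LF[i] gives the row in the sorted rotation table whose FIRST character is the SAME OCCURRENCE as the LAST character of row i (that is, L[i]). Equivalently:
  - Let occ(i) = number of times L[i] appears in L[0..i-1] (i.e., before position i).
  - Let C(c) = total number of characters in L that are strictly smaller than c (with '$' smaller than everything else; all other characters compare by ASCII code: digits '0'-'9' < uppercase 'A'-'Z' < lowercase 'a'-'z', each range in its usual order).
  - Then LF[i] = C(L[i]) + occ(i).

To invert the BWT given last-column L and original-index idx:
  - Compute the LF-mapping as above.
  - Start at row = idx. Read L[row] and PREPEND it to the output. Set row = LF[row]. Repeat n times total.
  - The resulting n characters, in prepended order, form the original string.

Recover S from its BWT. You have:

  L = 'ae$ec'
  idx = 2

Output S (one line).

Answer: ceea$

Derivation:
LF mapping: 1 3 0 4 2
Walk LF starting at row 2, prepending L[row]:
  step 1: row=2, L[2]='$', prepend. Next row=LF[2]=0
  step 2: row=0, L[0]='a', prepend. Next row=LF[0]=1
  step 3: row=1, L[1]='e', prepend. Next row=LF[1]=3
  step 4: row=3, L[3]='e', prepend. Next row=LF[3]=4
  step 5: row=4, L[4]='c', prepend. Next row=LF[4]=2
Reversed output: ceea$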